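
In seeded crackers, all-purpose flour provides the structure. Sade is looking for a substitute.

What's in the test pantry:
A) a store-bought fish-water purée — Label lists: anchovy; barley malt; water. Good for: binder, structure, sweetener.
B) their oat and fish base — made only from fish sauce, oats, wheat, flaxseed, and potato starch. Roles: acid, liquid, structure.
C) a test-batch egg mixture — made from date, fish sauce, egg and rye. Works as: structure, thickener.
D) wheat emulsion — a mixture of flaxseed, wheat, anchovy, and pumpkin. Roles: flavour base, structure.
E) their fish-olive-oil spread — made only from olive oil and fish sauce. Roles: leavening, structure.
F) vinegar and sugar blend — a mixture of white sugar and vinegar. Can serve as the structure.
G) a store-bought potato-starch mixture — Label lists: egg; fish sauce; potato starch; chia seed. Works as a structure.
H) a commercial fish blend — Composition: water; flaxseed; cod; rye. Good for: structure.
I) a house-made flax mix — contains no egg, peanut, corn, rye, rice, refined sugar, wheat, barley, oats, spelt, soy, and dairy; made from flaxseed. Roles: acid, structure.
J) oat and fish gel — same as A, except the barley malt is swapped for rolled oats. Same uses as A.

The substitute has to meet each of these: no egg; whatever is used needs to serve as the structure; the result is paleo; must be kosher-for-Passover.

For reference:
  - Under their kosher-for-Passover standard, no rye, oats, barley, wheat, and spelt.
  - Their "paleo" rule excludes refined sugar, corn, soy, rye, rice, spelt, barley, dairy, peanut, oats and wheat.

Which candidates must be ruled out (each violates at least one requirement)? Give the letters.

A, B, C, D, F, G, H, J

A: has barley malt, so not kosher-for-Passover; has barley malt, so not paleo — reject
B: has oats, so not kosher-for-Passover; has oats, so not paleo — reject
C: has rye, so not kosher-for-Passover; has rye, so not paleo (and 1 more) — out
D: has wheat, so not kosher-for-Passover; has wheat, so not paleo — out
E: every rule checks out — keep
F: has white sugar, so not paleo — out
G: has egg, so not egg-free — no
H: has rye, so not kosher-for-Passover; has rye, so not paleo — reject
I: nothing on the exclusion list — OK
J: has rolled oats, so not kosher-for-Passover; has rolled oats, so not paleo — out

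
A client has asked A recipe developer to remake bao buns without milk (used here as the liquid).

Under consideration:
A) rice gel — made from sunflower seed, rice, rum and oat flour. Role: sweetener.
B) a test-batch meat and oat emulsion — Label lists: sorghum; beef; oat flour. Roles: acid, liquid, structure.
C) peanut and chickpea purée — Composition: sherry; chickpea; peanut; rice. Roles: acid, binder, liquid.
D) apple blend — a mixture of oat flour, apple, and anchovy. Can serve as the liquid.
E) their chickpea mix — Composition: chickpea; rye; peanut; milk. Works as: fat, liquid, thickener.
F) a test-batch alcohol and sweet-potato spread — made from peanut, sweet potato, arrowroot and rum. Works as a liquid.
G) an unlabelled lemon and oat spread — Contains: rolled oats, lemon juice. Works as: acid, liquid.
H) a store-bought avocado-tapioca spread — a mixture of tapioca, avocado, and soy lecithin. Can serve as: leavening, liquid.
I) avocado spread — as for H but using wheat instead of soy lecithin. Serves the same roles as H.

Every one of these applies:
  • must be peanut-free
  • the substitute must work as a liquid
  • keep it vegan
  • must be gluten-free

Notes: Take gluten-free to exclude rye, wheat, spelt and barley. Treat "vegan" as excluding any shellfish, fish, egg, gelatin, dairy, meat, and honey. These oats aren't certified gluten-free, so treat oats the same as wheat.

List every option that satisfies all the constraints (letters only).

H

A: not usable as a liquid; has oat flour, so not gluten-free — out
B: has oat flour, so not gluten-free; has beef, so not vegan — out
C: has peanut, so not peanut-free — no
D: has oat flour, so not gluten-free; has anchovy, so not vegan — reject
E: has rye, so not gluten-free; has milk, so not vegan (and 1 more) — no
F: has peanut, so not peanut-free — reject
G: has rolled oats, so not gluten-free — out
H: nothing on the exclusion list — OK
I: has wheat, so not gluten-free — no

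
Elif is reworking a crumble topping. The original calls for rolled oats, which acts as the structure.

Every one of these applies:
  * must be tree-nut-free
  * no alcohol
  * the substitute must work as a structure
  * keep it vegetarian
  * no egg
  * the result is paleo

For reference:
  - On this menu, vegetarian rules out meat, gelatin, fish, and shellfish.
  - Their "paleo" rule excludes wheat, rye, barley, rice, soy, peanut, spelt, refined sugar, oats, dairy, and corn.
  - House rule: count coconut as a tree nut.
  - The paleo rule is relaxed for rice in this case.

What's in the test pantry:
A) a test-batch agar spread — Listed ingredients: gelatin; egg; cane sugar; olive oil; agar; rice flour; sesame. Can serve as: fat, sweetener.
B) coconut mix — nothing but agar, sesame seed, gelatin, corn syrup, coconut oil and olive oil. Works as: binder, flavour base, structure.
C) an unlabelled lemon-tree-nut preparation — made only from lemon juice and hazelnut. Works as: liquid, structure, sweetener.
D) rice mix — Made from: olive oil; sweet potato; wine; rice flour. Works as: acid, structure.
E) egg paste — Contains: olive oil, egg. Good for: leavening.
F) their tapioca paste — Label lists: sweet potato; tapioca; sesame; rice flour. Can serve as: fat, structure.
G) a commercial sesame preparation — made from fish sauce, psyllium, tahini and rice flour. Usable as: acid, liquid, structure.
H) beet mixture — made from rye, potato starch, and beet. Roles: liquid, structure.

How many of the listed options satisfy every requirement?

A: not usable as a structure; has gelatin, so not vegetarian (and 2 more) — out
B: has gelatin, so not vegetarian; has corn syrup, so not paleo (and 1 more) — reject
C: has hazelnut, so not tree-nut-free — reject
D: has wine, so not alcohol-free — no
E: not usable as a structure; has egg, so not egg-free — no
F: rice is permitted under the paleo carve-out; nothing else excluded — OK
G: has fish sauce, so not vegetarian — reject
H: has rye, so not paleo — reject

1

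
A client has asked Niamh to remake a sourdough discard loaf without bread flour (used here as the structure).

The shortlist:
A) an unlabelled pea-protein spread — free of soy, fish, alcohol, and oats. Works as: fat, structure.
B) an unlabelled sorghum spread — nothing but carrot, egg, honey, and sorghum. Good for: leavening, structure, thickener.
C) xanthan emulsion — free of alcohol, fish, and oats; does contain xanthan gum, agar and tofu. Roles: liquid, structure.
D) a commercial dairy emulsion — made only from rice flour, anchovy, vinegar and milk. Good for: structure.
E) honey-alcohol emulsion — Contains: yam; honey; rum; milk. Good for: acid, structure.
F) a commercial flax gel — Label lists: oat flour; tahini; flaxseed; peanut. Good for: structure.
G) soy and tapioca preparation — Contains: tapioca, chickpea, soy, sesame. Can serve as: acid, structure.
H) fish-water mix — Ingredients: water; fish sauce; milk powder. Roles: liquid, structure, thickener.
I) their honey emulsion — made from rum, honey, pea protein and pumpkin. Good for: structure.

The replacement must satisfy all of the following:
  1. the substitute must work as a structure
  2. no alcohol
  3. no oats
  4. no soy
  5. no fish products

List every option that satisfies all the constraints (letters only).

A: no oats, no soy — OK
B: no oats, no alcohol — keep
C: has tofu, so not soy-free — out
D: has anchovy, so not fish-free — no
E: has rum, so not alcohol-free — no
F: has oat flour, so not oat-free — reject
G: has soy, so not soy-free — out
H: has fish sauce, so not fish-free — reject
I: has rum, so not alcohol-free — out

A, B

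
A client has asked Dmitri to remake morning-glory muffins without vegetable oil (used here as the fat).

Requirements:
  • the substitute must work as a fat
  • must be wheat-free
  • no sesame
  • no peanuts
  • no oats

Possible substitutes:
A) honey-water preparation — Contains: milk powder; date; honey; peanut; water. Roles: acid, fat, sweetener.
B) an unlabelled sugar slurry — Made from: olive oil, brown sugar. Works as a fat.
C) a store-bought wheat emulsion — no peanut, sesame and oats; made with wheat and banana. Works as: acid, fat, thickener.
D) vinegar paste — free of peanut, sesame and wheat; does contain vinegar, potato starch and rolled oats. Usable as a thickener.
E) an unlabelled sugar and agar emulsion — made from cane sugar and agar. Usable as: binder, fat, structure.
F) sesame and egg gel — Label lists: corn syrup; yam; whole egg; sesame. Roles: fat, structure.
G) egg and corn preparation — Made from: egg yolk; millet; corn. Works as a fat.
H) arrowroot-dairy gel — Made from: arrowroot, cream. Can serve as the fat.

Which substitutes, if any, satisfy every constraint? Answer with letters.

B, E, G, H

A: has peanut, so not peanut-free — no
B: every rule checks out — valid
C: has wheat, so not wheat-free — out
D: not usable as a fat; has rolled oats, so not oat-free — reject
E: no oats, no wheat — OK
F: has sesame, so not sesame-free — no
G: all constraints satisfied — keep
H: only cream and arrowroot; none excluded — OK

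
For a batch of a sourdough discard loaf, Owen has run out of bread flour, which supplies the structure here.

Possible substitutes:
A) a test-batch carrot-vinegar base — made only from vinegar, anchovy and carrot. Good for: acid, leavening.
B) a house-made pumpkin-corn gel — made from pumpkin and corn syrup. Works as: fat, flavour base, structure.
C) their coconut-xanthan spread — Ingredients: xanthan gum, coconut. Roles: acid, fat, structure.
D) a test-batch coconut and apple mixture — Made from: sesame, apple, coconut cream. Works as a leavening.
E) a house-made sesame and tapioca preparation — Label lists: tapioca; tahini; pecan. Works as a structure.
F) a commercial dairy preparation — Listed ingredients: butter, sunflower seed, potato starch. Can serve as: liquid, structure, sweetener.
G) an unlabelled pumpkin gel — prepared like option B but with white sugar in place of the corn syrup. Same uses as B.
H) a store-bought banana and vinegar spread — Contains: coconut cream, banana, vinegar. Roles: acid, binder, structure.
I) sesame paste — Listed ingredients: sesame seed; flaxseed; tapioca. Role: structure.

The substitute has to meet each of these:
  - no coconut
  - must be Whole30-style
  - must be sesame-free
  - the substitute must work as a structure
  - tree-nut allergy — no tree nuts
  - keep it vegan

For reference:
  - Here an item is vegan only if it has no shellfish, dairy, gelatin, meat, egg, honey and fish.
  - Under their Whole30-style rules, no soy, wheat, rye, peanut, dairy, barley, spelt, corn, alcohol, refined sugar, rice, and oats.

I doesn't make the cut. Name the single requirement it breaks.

sesame-free

usable as a structure: satisfied
vegan: satisfied
Whole30-style: satisfied
coconut-free: satisfied
sesame-free: has sesame seed — fails
tree-nut-free: satisfied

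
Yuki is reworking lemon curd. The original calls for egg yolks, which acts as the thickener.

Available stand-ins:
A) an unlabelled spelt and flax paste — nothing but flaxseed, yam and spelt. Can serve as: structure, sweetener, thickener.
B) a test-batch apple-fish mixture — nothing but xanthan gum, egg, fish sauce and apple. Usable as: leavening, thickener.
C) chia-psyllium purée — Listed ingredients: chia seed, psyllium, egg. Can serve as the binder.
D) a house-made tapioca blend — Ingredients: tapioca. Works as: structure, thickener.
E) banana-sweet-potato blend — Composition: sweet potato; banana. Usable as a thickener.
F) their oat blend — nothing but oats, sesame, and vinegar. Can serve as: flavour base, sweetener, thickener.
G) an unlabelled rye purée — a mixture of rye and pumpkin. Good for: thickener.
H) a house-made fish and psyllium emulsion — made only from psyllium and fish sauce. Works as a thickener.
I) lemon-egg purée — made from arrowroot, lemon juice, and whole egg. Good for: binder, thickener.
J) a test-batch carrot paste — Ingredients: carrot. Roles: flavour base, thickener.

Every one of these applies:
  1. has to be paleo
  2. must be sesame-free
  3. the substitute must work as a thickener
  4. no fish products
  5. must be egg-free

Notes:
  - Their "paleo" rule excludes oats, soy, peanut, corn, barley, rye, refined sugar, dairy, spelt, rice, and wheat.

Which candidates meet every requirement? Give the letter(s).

D, E, J

A: has spelt, so not paleo — out
B: has fish sauce, so not fish-free; has egg, so not egg-free — reject
C: not usable as a thickener; has egg, so not egg-free — out
D: nothing on the exclusion list — valid
E: no egg, no sesame — keep
F: has oats, so not paleo; has sesame, so not sesame-free — no
G: has rye, so not paleo — out
H: has fish sauce, so not fish-free — reject
I: has whole egg, so not egg-free — reject
J: only carrot; none excluded — valid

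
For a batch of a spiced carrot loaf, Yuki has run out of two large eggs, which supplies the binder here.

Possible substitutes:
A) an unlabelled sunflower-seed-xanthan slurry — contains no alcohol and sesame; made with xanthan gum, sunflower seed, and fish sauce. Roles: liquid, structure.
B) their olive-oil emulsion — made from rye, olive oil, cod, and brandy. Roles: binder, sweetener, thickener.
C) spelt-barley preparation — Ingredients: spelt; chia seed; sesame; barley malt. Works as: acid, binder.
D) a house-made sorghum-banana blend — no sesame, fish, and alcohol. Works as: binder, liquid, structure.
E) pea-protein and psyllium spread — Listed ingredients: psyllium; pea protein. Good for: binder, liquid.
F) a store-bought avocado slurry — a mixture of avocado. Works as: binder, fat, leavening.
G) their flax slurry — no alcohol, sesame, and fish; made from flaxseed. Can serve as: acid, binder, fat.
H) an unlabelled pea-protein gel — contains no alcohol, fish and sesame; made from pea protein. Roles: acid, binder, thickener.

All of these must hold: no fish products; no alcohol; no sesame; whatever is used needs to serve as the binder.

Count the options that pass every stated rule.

5

A: not usable as a binder; has fish sauce, so not fish-free — out
B: has cod, so not fish-free; has brandy, so not alcohol-free — reject
C: has sesame, so not sesame-free — no
D: no sesame, no alcohol — valid
E: works as a binder, no sesame, no alcohol — OK
F: all constraints satisfied — OK
G: no alcohol, no sesame — OK
H: nothing on the exclusion list — valid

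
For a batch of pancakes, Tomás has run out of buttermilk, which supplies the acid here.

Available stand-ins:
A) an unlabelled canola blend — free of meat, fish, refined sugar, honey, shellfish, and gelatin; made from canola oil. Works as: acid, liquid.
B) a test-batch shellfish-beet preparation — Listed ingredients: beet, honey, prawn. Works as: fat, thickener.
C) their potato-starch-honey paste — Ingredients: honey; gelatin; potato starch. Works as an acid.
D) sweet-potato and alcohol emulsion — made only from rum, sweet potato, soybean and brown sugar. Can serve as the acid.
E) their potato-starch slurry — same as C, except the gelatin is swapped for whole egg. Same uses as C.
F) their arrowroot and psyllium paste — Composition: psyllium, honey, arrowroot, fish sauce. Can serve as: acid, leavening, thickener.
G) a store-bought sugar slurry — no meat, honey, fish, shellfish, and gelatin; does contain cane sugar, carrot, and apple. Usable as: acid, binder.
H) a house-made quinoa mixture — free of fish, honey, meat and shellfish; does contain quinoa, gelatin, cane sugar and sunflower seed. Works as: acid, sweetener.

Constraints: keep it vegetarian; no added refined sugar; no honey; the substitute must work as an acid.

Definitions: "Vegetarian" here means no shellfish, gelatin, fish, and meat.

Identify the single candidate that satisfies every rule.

A: all constraints satisfied — keep
B: not usable as an acid; has prawn, so not vegetarian (and 1 more) — reject
C: has gelatin, so not vegetarian; has honey, so not honey-free — out
D: has brown sugar, so not no-added-sugar — out
E: has honey, so not honey-free — out
F: has fish sauce, so not vegetarian; has honey, so not honey-free — reject
G: has cane sugar, so not no-added-sugar — reject
H: has gelatin, so not vegetarian; has cane sugar, so not no-added-sugar — reject

A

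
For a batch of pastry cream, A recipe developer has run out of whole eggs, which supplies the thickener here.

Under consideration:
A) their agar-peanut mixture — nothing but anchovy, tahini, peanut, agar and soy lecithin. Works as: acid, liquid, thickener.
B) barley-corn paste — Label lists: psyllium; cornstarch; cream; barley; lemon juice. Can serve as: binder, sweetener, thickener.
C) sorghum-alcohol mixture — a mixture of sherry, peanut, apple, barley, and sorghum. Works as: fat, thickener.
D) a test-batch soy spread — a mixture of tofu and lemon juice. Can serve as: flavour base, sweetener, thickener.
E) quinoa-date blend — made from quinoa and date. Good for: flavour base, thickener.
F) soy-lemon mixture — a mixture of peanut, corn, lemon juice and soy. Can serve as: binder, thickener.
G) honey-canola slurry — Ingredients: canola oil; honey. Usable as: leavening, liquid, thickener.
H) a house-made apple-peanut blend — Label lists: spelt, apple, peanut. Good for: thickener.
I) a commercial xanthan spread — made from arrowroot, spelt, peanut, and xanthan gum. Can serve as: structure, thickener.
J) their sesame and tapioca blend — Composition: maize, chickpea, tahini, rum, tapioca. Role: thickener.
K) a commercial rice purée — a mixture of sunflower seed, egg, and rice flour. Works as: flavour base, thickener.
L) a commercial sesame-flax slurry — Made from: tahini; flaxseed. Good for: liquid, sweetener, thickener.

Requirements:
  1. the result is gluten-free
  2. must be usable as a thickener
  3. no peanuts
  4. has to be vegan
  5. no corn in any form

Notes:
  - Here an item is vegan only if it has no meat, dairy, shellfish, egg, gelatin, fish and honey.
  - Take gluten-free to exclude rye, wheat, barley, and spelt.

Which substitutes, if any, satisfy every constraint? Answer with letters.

A: has anchovy, so not vegan; has peanut, so not peanut-free — out
B: has cream, so not vegan; has barley, so not gluten-free (and 1 more) — no
C: has barley, so not gluten-free; has peanut, so not peanut-free — out
D: only tofu and lemon juice; none excluded — OK
E: works as a thickener, vegan, no peanut — keep
F: has peanut, so not peanut-free; has corn, so not corn-free — no
G: has honey, so not vegan — no
H: has spelt, so not gluten-free; has peanut, so not peanut-free — out
I: has spelt, so not gluten-free; has peanut, so not peanut-free — reject
J: has maize, so not corn-free — out
K: has egg, so not vegan — out
L: every rule checks out — OK

D, E, L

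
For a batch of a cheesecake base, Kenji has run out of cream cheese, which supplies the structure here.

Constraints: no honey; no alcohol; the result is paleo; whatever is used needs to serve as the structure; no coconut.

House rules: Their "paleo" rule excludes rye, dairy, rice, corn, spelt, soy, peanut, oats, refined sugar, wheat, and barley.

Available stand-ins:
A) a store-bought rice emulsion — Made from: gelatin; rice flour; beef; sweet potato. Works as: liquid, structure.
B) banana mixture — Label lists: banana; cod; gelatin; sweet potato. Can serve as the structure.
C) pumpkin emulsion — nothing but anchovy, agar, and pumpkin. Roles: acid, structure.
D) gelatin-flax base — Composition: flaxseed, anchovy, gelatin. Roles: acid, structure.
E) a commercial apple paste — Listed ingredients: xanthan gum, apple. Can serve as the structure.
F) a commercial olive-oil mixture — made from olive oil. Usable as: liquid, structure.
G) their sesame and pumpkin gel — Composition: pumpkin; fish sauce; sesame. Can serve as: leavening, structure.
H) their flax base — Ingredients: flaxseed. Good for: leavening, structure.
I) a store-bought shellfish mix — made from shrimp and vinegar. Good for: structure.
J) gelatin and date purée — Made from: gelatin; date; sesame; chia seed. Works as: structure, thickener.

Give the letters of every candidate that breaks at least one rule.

A: has rice flour, so not paleo — out
B: no alcohol, no coconut — OK
C: works as a structure, no alcohol, no coconut — keep
D: paleo, no honey — valid
E: paleo, no coconut — valid
F: only olive oil; none excluded — OK
G: all constraints satisfied — valid
H: all constraints satisfied — valid
I: every rule checks out — OK
J: no coconut, paleo — OK

A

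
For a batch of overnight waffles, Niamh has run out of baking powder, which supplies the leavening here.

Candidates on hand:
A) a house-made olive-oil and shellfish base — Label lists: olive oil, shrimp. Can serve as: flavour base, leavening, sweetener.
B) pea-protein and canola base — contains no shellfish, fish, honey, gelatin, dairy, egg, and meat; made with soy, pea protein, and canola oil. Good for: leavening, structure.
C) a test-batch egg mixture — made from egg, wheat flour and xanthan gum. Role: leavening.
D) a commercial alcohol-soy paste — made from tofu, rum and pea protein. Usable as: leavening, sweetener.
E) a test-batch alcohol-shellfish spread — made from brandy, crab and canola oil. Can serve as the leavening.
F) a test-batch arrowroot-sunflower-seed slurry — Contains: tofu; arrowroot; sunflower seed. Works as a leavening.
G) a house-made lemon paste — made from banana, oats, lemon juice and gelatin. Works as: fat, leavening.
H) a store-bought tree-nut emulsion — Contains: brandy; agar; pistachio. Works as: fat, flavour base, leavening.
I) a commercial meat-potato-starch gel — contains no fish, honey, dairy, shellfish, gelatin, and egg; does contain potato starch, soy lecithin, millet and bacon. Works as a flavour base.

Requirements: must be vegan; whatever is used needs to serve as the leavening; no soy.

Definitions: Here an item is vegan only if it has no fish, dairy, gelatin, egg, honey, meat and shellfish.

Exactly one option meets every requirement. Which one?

H

A: has shrimp, so not vegan — out
B: has soy, so not soy-free — out
C: has egg, so not vegan — reject
D: has tofu, so not soy-free — reject
E: has crab, so not vegan — out
F: has tofu, so not soy-free — out
G: has gelatin, so not vegan — reject
H: only brandy, pistachio and agar; none excluded — valid
I: not usable as a leavening; has bacon, so not vegan (and 1 more) — out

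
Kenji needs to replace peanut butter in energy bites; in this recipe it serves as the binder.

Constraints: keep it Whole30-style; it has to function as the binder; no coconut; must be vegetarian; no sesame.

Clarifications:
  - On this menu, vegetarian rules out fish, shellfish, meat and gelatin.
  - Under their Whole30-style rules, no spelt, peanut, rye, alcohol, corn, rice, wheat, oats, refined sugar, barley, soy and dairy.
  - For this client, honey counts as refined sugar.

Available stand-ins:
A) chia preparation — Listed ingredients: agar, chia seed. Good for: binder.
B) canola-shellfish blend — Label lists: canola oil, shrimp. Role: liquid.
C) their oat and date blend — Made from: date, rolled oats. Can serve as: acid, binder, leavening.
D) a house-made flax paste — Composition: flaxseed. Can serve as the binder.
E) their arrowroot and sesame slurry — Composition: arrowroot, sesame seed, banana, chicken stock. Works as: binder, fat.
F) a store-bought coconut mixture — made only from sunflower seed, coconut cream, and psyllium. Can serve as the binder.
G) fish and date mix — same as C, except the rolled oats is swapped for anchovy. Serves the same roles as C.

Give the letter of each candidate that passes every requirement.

A, D

A: only agar and chia seed; none excluded — valid
B: not usable as a binder; has shrimp, so not vegetarian — out
C: has rolled oats, so not Whole30-style — out
D: only flaxseed; none excluded — valid
E: has chicken stock, so not vegetarian; has sesame seed, so not sesame-free — reject
F: has coconut cream, so not coconut-free — reject
G: has anchovy, so not vegetarian — no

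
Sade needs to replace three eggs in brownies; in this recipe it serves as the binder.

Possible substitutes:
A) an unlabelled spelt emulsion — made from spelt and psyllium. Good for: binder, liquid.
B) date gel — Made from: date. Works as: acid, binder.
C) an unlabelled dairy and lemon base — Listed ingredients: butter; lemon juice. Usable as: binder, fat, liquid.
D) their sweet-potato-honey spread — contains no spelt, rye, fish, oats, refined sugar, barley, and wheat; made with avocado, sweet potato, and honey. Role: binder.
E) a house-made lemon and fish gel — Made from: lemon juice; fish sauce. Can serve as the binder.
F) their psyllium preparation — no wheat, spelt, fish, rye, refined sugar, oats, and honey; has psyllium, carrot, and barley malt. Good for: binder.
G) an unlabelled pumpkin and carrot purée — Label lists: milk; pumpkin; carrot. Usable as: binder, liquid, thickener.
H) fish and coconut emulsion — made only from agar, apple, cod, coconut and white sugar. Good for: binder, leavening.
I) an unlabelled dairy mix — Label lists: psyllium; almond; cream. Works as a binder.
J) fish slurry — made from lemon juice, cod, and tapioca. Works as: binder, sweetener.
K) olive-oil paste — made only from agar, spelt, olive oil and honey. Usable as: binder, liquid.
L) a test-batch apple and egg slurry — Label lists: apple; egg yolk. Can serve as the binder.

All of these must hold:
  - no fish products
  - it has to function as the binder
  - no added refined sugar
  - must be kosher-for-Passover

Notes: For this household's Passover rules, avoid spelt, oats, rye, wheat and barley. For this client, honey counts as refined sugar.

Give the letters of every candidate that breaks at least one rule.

A, D, E, F, H, J, K

A: has spelt, so not kosher-for-Passover — reject
B: only date; none excluded — valid
C: works as a binder, no fish, kosher-for-Passover — OK
D: has honey, so not no-added-sugar — reject
E: has fish sauce, so not fish-free — out
F: has barley malt, so not kosher-for-Passover — reject
G: nothing on the exclusion list — valid
H: has white sugar, so not no-added-sugar; has cod, so not fish-free — out
I: works as a binder, no fish, kosher-for-Passover — OK
J: has cod, so not fish-free — no
K: has spelt, so not kosher-for-Passover; has honey, so not no-added-sugar — out
L: only egg yolk and apple; none excluded — valid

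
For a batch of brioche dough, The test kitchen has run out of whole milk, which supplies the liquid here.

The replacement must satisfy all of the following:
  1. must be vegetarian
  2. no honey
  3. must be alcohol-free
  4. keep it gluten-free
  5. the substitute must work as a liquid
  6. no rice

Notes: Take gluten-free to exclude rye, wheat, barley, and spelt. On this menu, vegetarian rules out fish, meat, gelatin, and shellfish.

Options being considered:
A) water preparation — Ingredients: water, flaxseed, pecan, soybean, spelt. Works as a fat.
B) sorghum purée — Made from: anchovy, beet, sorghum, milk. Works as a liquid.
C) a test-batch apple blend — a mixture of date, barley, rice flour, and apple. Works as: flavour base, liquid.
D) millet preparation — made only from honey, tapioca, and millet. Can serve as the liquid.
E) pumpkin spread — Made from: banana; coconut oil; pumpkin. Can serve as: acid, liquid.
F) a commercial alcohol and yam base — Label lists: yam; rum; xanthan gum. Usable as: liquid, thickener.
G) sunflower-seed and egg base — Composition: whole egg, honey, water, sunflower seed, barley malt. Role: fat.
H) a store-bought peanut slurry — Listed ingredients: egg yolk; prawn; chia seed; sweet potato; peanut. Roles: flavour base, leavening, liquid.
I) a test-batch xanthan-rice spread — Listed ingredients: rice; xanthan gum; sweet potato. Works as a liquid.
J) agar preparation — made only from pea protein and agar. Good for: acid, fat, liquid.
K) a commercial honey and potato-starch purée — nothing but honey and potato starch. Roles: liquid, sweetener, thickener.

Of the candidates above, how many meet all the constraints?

A: not usable as a liquid; has spelt, so not gluten-free — no
B: has anchovy, so not vegetarian — reject
C: has barley, so not gluten-free; has rice flour, so not rice-free — no
D: has honey, so not honey-free — reject
E: works as a liquid, gluten-free, no honey — OK
F: has rum, so not alcohol-free — no
G: not usable as a liquid; has barley malt, so not gluten-free (and 1 more) — no
H: has prawn, so not vegetarian — out
I: has rice, so not rice-free — reject
J: only agar and pea protein; none excluded — valid
K: has honey, so not honey-free — no

2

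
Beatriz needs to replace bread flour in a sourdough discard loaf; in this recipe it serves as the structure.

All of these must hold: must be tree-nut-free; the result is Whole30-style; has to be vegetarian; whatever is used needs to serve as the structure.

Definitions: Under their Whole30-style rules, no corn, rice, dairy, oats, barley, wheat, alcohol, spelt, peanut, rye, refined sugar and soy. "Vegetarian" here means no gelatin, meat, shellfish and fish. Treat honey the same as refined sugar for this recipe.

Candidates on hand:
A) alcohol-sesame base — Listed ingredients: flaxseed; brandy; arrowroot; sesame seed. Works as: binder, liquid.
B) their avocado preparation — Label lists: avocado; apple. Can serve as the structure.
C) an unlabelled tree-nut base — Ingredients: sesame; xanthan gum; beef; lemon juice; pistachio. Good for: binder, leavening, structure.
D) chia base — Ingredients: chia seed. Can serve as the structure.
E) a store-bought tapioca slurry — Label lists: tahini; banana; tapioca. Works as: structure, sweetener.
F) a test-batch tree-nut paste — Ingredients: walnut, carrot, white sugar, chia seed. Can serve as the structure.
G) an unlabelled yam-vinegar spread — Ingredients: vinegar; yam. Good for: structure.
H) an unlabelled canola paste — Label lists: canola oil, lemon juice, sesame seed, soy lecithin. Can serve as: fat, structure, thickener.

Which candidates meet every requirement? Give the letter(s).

A: not usable as a structure; has brandy, so not Whole30-style — no
B: works as a structure, no tree nuts, vegetarian — keep
C: has beef, so not vegetarian; has pistachio, so not tree-nut-free — out
D: only chia seed; none excluded — OK
E: vegetarian, no tree nuts — OK
F: has white sugar, so not Whole30-style; has walnut, so not tree-nut-free — no
G: every rule checks out — keep
H: has soy lecithin, so not Whole30-style — no

B, D, E, G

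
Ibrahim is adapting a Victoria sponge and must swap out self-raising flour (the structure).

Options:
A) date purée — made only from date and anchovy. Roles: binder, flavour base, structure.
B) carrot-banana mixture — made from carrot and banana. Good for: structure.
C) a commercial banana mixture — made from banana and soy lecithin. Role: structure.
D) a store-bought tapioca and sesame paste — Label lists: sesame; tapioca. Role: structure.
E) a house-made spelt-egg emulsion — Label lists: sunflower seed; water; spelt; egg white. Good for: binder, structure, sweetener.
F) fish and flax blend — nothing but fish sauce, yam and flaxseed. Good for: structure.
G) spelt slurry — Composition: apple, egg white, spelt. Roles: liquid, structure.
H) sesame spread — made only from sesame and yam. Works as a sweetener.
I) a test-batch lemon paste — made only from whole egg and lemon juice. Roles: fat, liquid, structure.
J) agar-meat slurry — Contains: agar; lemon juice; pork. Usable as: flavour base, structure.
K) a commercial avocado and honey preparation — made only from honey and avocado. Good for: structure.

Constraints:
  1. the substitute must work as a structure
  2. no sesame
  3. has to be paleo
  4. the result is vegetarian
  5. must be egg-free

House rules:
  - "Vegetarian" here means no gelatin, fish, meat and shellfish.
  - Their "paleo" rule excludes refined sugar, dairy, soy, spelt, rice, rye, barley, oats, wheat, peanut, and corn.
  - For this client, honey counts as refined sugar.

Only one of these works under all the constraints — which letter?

B

A: has anchovy, so not vegetarian — no
B: only banana and carrot; none excluded — OK
C: has soy lecithin, so not paleo — reject
D: has sesame, so not sesame-free — reject
E: has spelt, so not paleo; has egg white, so not egg-free — no
F: has fish sauce, so not vegetarian — reject
G: has spelt, so not paleo; has egg white, so not egg-free — no
H: not usable as a structure; has sesame, so not sesame-free — reject
I: has whole egg, so not egg-free — out
J: has pork, so not vegetarian — reject
K: has honey, so not paleo — reject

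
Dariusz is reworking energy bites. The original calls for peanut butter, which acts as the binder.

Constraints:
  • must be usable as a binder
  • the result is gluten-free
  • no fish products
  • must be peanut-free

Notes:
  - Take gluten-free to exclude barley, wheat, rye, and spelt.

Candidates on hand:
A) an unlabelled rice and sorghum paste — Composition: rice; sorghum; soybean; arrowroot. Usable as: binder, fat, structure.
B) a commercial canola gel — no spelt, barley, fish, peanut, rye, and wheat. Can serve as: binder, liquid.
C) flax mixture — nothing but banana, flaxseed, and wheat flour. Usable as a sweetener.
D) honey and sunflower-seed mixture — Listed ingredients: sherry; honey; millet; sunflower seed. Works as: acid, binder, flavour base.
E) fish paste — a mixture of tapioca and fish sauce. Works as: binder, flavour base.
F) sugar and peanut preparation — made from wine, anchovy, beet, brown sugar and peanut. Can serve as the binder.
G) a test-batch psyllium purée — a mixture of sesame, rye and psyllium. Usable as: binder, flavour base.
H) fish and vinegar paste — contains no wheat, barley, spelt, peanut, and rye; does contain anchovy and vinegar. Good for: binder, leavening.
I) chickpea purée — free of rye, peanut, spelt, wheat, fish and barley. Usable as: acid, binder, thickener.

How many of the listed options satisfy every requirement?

A: rice and soybean etc. — none of it excluded — OK
B: works as a binder, gluten-free, no peanut — keep
C: not usable as a binder; has wheat flour, so not gluten-free — reject
D: sherry and honey etc. — none of it excluded — keep
E: has fish sauce, so not fish-free — no
F: has anchovy, so not fish-free; has peanut, so not peanut-free — no
G: has rye, so not gluten-free — out
H: has anchovy, so not fish-free — out
I: nothing on the exclusion list — keep

4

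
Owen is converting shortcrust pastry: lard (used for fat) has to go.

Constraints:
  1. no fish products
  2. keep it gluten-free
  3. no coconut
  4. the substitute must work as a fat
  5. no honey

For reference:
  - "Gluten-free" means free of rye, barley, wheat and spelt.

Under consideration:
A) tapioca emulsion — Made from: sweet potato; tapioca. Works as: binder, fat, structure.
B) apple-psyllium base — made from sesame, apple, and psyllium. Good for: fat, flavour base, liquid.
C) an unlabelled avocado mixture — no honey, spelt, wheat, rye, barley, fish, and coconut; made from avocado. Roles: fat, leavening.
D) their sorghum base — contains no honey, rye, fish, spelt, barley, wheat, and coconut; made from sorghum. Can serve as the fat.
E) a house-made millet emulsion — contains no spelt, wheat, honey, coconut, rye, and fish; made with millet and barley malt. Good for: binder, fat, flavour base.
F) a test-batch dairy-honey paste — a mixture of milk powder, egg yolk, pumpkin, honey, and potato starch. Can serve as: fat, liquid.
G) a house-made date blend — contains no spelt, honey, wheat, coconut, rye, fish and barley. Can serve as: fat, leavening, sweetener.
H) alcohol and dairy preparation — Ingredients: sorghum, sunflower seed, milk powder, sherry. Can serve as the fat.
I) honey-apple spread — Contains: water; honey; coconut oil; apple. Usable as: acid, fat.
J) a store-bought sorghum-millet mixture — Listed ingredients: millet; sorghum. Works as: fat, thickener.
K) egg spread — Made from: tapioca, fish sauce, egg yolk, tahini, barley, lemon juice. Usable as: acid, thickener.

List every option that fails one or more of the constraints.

A: only tapioca and sweet potato; none excluded — keep
B: no coconut, no honey — keep
C: all constraints satisfied — valid
D: all constraints satisfied — valid
E: has barley malt, so not gluten-free — no
F: has honey, so not honey-free — no
G: nothing on the exclusion list — keep
H: no fish, no coconut — OK
I: has honey, so not honey-free; has coconut oil, so not coconut-free — out
J: nothing on the exclusion list — OK
K: not usable as a fat; has barley, so not gluten-free (and 1 more) — out

E, F, I, K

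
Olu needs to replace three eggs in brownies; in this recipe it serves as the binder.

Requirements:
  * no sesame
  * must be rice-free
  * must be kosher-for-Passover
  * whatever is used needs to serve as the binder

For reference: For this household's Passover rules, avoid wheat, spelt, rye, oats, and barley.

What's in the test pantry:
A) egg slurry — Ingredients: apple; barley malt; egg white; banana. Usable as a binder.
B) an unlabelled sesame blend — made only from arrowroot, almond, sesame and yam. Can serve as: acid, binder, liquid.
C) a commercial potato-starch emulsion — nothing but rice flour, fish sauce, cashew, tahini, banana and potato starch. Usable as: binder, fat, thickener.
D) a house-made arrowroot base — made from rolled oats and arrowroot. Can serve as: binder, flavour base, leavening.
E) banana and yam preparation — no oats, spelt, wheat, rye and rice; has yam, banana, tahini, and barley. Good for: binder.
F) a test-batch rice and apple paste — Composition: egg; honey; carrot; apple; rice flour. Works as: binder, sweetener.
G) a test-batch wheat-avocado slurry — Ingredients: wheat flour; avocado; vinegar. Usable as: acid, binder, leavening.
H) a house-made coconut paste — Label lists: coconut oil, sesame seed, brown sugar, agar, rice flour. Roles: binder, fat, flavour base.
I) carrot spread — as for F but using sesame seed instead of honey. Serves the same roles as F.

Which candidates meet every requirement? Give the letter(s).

none

A: has barley malt, so not kosher-for-Passover — out
B: has sesame, so not sesame-free — reject
C: has tahini, so not sesame-free; has rice flour, so not rice-free — reject
D: has rolled oats, so not kosher-for-Passover — reject
E: has barley, so not kosher-for-Passover; has tahini, so not sesame-free — no
F: has rice flour, so not rice-free — reject
G: has wheat flour, so not kosher-for-Passover — out
H: has sesame seed, so not sesame-free; has rice flour, so not rice-free — no
I: has sesame seed, so not sesame-free; has rice flour, so not rice-free — out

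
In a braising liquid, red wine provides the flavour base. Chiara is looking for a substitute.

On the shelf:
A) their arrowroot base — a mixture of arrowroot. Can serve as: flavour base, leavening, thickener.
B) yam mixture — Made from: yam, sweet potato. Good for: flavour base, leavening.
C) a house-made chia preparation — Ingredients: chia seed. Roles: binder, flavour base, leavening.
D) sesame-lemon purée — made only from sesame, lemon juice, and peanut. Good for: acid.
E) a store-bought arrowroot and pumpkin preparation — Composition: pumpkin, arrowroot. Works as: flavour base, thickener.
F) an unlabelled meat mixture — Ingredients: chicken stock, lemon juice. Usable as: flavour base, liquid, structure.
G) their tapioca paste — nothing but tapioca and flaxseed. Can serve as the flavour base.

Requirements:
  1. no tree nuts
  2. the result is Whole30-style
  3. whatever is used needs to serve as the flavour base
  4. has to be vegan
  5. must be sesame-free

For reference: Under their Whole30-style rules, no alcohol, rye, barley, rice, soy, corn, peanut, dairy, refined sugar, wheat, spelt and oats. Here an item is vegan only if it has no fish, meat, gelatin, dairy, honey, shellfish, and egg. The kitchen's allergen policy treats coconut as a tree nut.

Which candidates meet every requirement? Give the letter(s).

A, B, C, E, G

A: every rule checks out — OK
B: tree-nut-free, no sesame — keep
C: only chia seed; none excluded — valid
D: not usable as a flavour base; has peanut, so not Whole30-style (and 1 more) — no
E: vegan, Whole30-style — keep
F: has chicken stock, so not vegan — no
G: only tapioca and flaxseed; none excluded — keep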